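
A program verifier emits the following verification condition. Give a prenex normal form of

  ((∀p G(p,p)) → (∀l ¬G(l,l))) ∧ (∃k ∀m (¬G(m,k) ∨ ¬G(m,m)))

∃p ∀l ∃k ∀m ((¬G(p,p) ∨ ¬G(l,l)) ∧ (¬G(m,k) ∨ ¬G(m,m)))

Eliminate → and ↔ using ¬ and ∨.
  (¬(∀p G(p,p)) ∨ (∀l ¬G(l,l))) ∧ (∃k ∀m (¬G(m,k) ∨ ¬G(m,m)))
Drive negations inward (¬∀x A ≡ ∃x ¬A, ¬∃x A ≡ ∀x ¬A, De Morgan for ∧/∨):
  ((∃p ¬G(p,p)) ∨ (∀l ¬G(l,l))) ∧ (∃k ∀m (¬G(m,k) ∨ ¬G(m,m)))
All bound variables are already distinct, so no renaming is needed.
Finally move all quantifiers to the prefix:
  ∃p ∀l ∃k ∀m ((¬G(p,p) ∨ ¬G(l,l)) ∧ (¬G(m,k) ∨ ¬G(m,m)))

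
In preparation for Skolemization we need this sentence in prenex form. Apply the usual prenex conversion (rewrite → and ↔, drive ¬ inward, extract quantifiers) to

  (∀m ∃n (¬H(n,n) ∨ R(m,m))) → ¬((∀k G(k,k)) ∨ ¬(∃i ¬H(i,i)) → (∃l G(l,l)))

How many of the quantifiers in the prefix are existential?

Eliminate → and ↔ using ¬ and ∨.
  ¬(∀m ∃n (¬H(n,n) ∨ R(m,m))) ∨ ¬(¬((∀k G(k,k)) ∨ ¬(∃i ¬H(i,i))) ∨ (∃l G(l,l)))
Push ¬ through the quantifiers and connectives to reach negation normal form:
  (∃m ∀n (H(n,n) ∧ ¬R(m,m))) ∨ ((∀k G(k,k)) ∨ (∀i H(i,i))) ∧ (∀l ¬G(l,l))
All bound variables are already distinct, so no renaming is needed.
Extract every quantifier outward, since the variables are now distinct and don't occur free across branches:
  ∃m ∀n ∀k ∀i ∀l (H(n,n) ∧ ¬R(m,m) ∨ (G(k,k) ∨ H(i,i)) ∧ ¬G(l,l))
The prefix is ∃m ∀n ∀k ∀i ∀l: 4 universal, 1 existential.

1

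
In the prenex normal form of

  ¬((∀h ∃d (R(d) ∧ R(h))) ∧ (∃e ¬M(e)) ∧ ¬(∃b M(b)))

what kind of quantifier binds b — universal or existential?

existential

Move each ¬ inward, flipping quantifiers it crosses:
  (∃h ∀d (¬R(d) ∨ ¬R(h))) ∨ (∀e M(e)) ∨ (∃b M(b))
All bound variables are already distinct, so no renaming is needed.
Pull the quantifiers to the front (each side's bound variable is not free in the other side):
  ∃h ∀d ∀e ∃b (¬R(d) ∨ ¬R(h) ∨ M(e) ∨ M(b))
The quantifier ∃b sits under an even number of negations, so it remains existential.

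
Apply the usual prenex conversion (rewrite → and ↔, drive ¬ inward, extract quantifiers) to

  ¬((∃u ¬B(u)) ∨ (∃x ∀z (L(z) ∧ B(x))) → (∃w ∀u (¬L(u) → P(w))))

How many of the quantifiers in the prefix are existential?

3

Eliminate → and ↔ using ¬ and ∨.
  ¬(¬((∃u ¬B(u)) ∨ (∃x ∀z (L(z) ∧ B(x)))) ∨ (∃w ∀u (¬¬L(u) ∨ P(w))))
Move each ¬ inward, flipping quantifiers it crosses:
  ((∃u ¬B(u)) ∨ (∃x ∀z (L(z) ∧ B(x)))) ∧ (∀w ∃u (¬L(u) ∧ ¬P(w)))
Standardize variables apart so no two quantifiers bind the same name: u↦r.
  ((∃u ¬B(u)) ∨ (∃x ∀z (L(z) ∧ B(x)))) ∧ (∀w ∃r (¬L(r) ∧ ¬P(w)))
Pull the quantifiers to the front (each side's bound variable is not free in the other side):
  ∃u ∃x ∀z ∀w ∃r ((¬B(u) ∨ L(z) ∧ B(x)) ∧ ¬L(r) ∧ ¬P(w))
The prefix is ∃u ∃x ∀z ∀w ∃r: 2 universal, 3 existential.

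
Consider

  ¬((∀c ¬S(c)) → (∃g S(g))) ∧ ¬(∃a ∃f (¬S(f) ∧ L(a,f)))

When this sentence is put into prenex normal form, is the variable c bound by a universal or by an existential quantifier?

First replace A → B with ¬A ∨ B.
  ¬(¬(∀c ¬S(c)) ∨ (∃g S(g))) ∧ ¬(∃a ∃f (¬S(f) ∧ L(a,f)))
Drive negations inward (¬∀x A ≡ ∃x ¬A, ¬∃x A ≡ ∀x ¬A, De Morgan for ∧/∨):
  (∀c ¬S(c)) ∧ (∀g ¬S(g)) ∧ (∀a ∀f (S(f) ∨ ¬L(a,f)))
All bound variables are already distinct, so no renaming is needed.
Finally move all quantifiers to the prefix:
  ∀c ∀g ∀a ∀f (¬S(c) ∧ ¬S(g) ∧ (S(f) ∨ ¬L(a,f)))
The quantifier ∀c sits under an even number of negations (counting the antecedent side of each →), so it remains universal.

universal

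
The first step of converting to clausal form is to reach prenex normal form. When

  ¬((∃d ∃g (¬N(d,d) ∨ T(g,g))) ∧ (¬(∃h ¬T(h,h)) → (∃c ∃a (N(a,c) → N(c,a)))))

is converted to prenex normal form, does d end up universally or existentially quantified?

universal

First replace A → B with ¬A ∨ B.
  ¬((∃d ∃g (¬N(d,d) ∨ T(g,g))) ∧ (¬¬(∃h ¬T(h,h)) ∨ (∃c ∃a (¬N(a,c) ∨ N(c,a)))))
Push ¬ through the quantifiers and connectives to reach negation normal form:
  (∀d ∀g (N(d,d) ∧ ¬T(g,g))) ∨ (∀h T(h,h)) ∧ (∀c ∀a (N(a,c) ∧ ¬N(c,a)))
Pull the quantifiers to the front (each side's bound variable is not free in the other side):
  ∀d ∀g ∀h ∀c ∀a (N(d,d) ∧ ¬T(g,g) ∨ T(h,h) ∧ N(a,c) ∧ ¬N(c,a))
The quantifier ∃d sits under an odd number of negations (counting the antecedent side of each →), so it flips to ∀d.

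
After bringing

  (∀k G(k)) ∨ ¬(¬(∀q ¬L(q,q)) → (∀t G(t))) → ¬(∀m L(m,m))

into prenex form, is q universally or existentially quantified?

universal

Rewrite implications/biconditionals: A → B as ¬A ∨ B.
  ¬((∀k G(k)) ∨ ¬(¬¬(∀q ¬L(q,q)) ∨ (∀t G(t)))) ∨ ¬(∀m L(m,m))
Move each ¬ inward, flipping quantifiers it crosses:
  (∃k ¬G(k)) ∧ ((∀q ¬L(q,q)) ∨ (∀t G(t))) ∨ (∃m ¬L(m,m))
Finally move all quantifiers to the prefix:
  ∃k ∀q ∀t ∃m (¬G(k) ∧ (¬L(q,q) ∨ G(t)) ∨ ¬L(m,m))
The quantifier ∀q sits under an even number of negations (counting the antecedent side of each →), so it remains universal.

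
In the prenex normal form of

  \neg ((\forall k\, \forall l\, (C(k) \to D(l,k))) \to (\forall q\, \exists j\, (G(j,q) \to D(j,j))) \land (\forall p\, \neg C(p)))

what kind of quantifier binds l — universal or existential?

First replace A → B with ¬A ∨ B.
  \neg (\neg (\forall k\, \forall l\, (\neg C(k) \lor D(l,k))) \lor (\forall q\, \exists j\, (\neg G(j,q) \lor D(j,j))) \land (\forall p\, \neg C(p)))
Drive negations inward (¬∀x A ≡ ∃x ¬A, ¬∃x A ≡ ∀x ¬A, De Morgan for ∧/∨):
  (\forall k\, \forall l\, (\neg C(k) \lor D(l,k))) \land ((\exists q\, \forall j\, (G(j,q) \land \neg D(j,j))) \lor (\exists p\, C(p)))
Finally move all quantifiers to the prefix:
  \forall k\, \forall l\, \exists q\, \forall j\, \exists p\, ((\neg C(k) \lor D(l,k)) \land (G(j,q) \land \neg D(j,j) \lor C(p)))
The quantifier \forall l sits under an even number of negations (counting the antecedent side of each →), so it remains universal.

universal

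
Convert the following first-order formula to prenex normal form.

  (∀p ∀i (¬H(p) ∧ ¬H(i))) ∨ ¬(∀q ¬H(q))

Move each ¬ inward, flipping quantifiers it crosses:
  (∀p ∀i (¬H(p) ∧ ¬H(i))) ∨ (∃q H(q))
All bound variables are already distinct, so no renaming is needed.
Extract every quantifier outward, since the variables are now distinct and don't occur free across branches:
  ∀p ∀i ∃q (¬H(p) ∧ ¬H(i) ∨ H(q))

∀p ∀i ∃q (¬H(p) ∧ ¬H(i) ∨ H(q))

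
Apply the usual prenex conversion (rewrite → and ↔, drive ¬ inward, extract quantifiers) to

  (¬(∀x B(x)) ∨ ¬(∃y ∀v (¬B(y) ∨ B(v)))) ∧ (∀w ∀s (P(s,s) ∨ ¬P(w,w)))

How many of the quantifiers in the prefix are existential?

2

Drive negations inward (¬∀x A ≡ ∃x ¬A, ¬∃x A ≡ ∀x ¬A, De Morgan for ∧/∨):
  ((∃x ¬B(x)) ∨ (∀y ∃v (B(y) ∧ ¬B(v)))) ∧ (∀w ∀s (P(s,s) ∨ ¬P(w,w)))
Extract every quantifier outward, since the variables are now distinct and don't occur free across branches:
  ∃x ∀y ∃v ∀w ∀s ((¬B(x) ∨ B(y) ∧ ¬B(v)) ∧ (P(s,s) ∨ ¬P(w,w)))
The prefix is ∃x ∀y ∃v ∀w ∀s: 3 universal, 2 existential.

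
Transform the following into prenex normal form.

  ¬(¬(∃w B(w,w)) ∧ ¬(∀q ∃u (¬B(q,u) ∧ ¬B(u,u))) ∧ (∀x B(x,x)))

Move each ¬ inward, flipping quantifiers it crosses:
  (∃w B(w,w)) ∨ (∀q ∃u (¬B(q,u) ∧ ¬B(u,u))) ∨ (∃x ¬B(x,x))
Extract every quantifier outward, since the variables are now distinct and don't occur free across branches:
  ∃w ∀q ∃u ∃x (B(w,w) ∨ ¬B(q,u) ∧ ¬B(u,u) ∨ ¬B(x,x))

∃w ∀q ∃u ∃x (B(w,w) ∨ ¬B(q,u) ∧ ¬B(u,u) ∨ ¬B(x,x))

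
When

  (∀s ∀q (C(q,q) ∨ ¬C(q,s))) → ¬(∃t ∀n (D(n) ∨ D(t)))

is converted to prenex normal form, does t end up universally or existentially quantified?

First replace A → B with ¬A ∨ B.
  ¬(∀s ∀q (C(q,q) ∨ ¬C(q,s))) ∨ ¬(∃t ∀n (D(n) ∨ D(t)))
Drive negations inward (¬∀x A ≡ ∃x ¬A, ¬∃x A ≡ ∀x ¬A, De Morgan for ∧/∨):
  (∃s ∃q (¬C(q,q) ∧ C(q,s))) ∨ (∀t ∃n (¬D(n) ∧ ¬D(t)))
All bound variables are already distinct, so no renaming is needed.
Pull the quantifiers to the front (each side's bound variable is not free in the other side):
  ∃s ∃q ∀t ∃n (¬C(q,q) ∧ C(q,s) ∨ ¬D(n) ∧ ¬D(t))
The quantifier ∃t sits under an odd number of negations (counting the antecedent side of each →), so it flips to ∀t.

universal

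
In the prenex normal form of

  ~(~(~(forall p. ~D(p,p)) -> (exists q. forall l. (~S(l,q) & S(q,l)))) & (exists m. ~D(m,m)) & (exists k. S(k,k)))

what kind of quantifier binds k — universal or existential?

Rewrite implications/biconditionals: A → B as ¬A ∨ B.
  ~(~(~~(forall p. ~D(p,p)) | (exists q. forall l. (~S(l,q) & S(q,l)))) & (exists m. ~D(m,m)) & (exists k. S(k,k)))
Push ¬ through the quantifiers and connectives to reach negation normal form:
  (forall p. ~D(p,p)) | (exists q. forall l. (~S(l,q) & S(q,l))) | (forall m. D(m,m)) | (forall k. ~S(k,k))
Extract every quantifier outward, since the variables are now distinct and don't occur free across branches:
  forall p. exists q. forall l. forall m. forall k. (~D(p,p) | ~S(l,q) & S(q,l) | D(m,m) | ~S(k,k))
The quantifier exists k sits under an odd number of negations (counting the antecedent side of each →), so it flips to forall k.

universal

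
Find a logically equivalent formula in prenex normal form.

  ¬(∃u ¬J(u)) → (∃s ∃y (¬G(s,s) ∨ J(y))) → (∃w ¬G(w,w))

∃u ∀s ∀y ∃w (¬J(u) ∨ G(s,s) ∧ ¬J(y) ∨ ¬G(w,w))

Rewrite implications/biconditionals: A → B as ¬A ∨ B.
  ¬¬(∃u ¬J(u)) ∨ ¬(∃s ∃y (¬G(s,s) ∨ J(y))) ∨ (∃w ¬G(w,w))
Drive negations inward (¬∀x A ≡ ∃x ¬A, ¬∃x A ≡ ∀x ¬A, De Morgan for ∧/∨):
  (∃u ¬J(u)) ∨ (∀s ∀y (G(s,s) ∧ ¬J(y))) ∨ (∃w ¬G(w,w))
All bound variables are already distinct, so no renaming is needed.
Pull the quantifiers to the front (each side's bound variable is not free in the other side):
  ∃u ∀s ∀y ∃w (¬J(u) ∨ G(s,s) ∧ ¬J(y) ∨ ¬G(w,w))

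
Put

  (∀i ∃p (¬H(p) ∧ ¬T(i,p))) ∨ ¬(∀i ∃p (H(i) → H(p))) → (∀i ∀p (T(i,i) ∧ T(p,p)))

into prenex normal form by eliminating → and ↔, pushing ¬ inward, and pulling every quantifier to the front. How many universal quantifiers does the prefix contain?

Eliminate → and ↔ using ¬ and ∨.
  ¬((∀i ∃p (¬H(p) ∧ ¬T(i,p))) ∨ ¬(∀i ∃p (¬H(i) ∨ H(p)))) ∨ (∀i ∀p (T(i,i) ∧ T(p,p)))
Drive negations inward (¬∀x A ≡ ∃x ¬A, ¬∃x A ≡ ∀x ¬A, De Morgan for ∧/∨):
  (∃i ∀p (H(p) ∨ T(i,p))) ∧ (∀i ∃p (¬H(i) ∨ H(p))) ∨ (∀i ∀p (T(i,i) ∧ T(p,p)))
Give each quantifier a distinct variable: i↦w1, p↦y1, i↦z1, p↦y.
  (∃i ∀p (H(p) ∨ T(i,p))) ∧ (∀w1 ∃y1 (¬H(w1) ∨ H(y1))) ∨ (∀z1 ∀y (T(z1,z1) ∧ T(y,y)))
Extract every quantifier outward, since the variables are now distinct and don't occur free across branches:
  ∃i ∀p ∀w1 ∃y1 ∀z1 ∀y ((H(p) ∨ T(i,p)) ∧ (¬H(w1) ∨ H(y1)) ∨ T(z1,z1) ∧ T(y,y))
The prefix is ∃i ∀p ∀w1 ∃y1 ∀z1 ∀y: 4 universal, 2 existential.

4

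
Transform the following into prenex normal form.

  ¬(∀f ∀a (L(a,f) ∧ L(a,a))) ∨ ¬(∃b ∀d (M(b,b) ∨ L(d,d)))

Move each ¬ inward, flipping quantifiers it crosses:
  (∃f ∃a (¬L(a,f) ∨ ¬L(a,a))) ∨ (∀b ∃d (¬M(b,b) ∧ ¬L(d,d)))
All bound variables are already distinct, so no renaming is needed.
Finally move all quantifiers to the prefix:
  ∃f ∃a ∀b ∃d (¬L(a,f) ∨ ¬L(a,a) ∨ ¬M(b,b) ∧ ¬L(d,d))

∃f ∃a ∀b ∃d (¬L(a,f) ∨ ¬L(a,a) ∨ ¬M(b,b) ∧ ¬L(d,d))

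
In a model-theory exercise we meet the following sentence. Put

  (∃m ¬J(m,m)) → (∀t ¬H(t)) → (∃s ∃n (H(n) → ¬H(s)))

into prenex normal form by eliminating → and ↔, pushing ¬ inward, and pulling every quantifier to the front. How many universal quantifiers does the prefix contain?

First replace A → B with ¬A ∨ B.
  ¬(∃m ¬J(m,m)) ∨ ¬(∀t ¬H(t)) ∨ (∃s ∃n (¬H(n) ∨ ¬H(s)))
Push ¬ through the quantifiers and connectives to reach negation normal form:
  (∀m J(m,m)) ∨ (∃t H(t)) ∨ (∃s ∃n (¬H(n) ∨ ¬H(s)))
All bound variables are already distinct, so no renaming is needed.
Pull the quantifiers to the front (each side's bound variable is not free in the other side):
  ∀m ∃t ∃s ∃n (J(m,m) ∨ H(t) ∨ ¬H(n) ∨ ¬H(s))
The prefix is ∀m ∃t ∃s ∃n: 1 universal, 3 existential.

1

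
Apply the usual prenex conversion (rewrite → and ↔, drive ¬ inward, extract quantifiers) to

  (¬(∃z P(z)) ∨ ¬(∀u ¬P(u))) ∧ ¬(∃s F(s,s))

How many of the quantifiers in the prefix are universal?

Move each ¬ inward, flipping quantifiers it crosses:
  ((∀z ¬P(z)) ∨ (∃u P(u))) ∧ (∀s ¬F(s,s))
All bound variables are already distinct, so no renaming is needed.
Pull the quantifiers to the front (each side's bound variable is not free in the other side):
  ∀z ∃u ∀s ((¬P(z) ∨ P(u)) ∧ ¬F(s,s))
The prefix is ∀z ∃u ∀s: 2 universal, 1 existential.

2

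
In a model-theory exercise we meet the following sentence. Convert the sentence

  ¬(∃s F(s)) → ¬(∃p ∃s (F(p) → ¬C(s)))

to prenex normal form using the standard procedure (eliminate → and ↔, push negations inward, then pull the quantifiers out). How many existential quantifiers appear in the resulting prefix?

First replace A → B with ¬A ∨ B.
  ¬¬(∃s F(s)) ∨ ¬(∃p ∃s (¬F(p) ∨ ¬C(s)))
Move each ¬ inward, flipping quantifiers it crosses:
  (∃s F(s)) ∨ (∀p ∀s (F(p) ∧ C(s)))
Standardize variables apart so no two quantifiers bind the same name: s↦z1.
  (∃s F(s)) ∨ (∀p ∀z1 (F(p) ∧ C(z1)))
Pull the quantifiers to the front (each side's bound variable is not free in the other side):
  ∃s ∀p ∀z1 (F(s) ∨ F(p) ∧ C(z1))
The prefix is ∃s ∀p ∀z1: 2 universal, 1 existential.

1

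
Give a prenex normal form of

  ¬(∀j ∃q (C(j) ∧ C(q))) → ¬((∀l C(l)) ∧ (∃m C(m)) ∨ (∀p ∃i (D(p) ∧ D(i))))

∀j ∃q ∃l ∀m ∃p ∀i (C(j) ∧ C(q) ∨ (¬C(l) ∨ ¬C(m)) ∧ (¬D(p) ∨ ¬D(i)))

Rewrite implications/biconditionals: A → B as ¬A ∨ B.
  ¬¬(∀j ∃q (C(j) ∧ C(q))) ∨ ¬((∀l C(l)) ∧ (∃m C(m)) ∨ (∀p ∃i (D(p) ∧ D(i))))
Push ¬ through the quantifiers and connectives to reach negation normal form:
  (∀j ∃q (C(j) ∧ C(q))) ∨ ((∃l ¬C(l)) ∨ (∀m ¬C(m))) ∧ (∃p ∀i (¬D(p) ∨ ¬D(i)))
Extract every quantifier outward, since the variables are now distinct and don't occur free across branches:
  ∀j ∃q ∃l ∀m ∃p ∀i (C(j) ∧ C(q) ∨ (¬C(l) ∨ ¬C(m)) ∧ (¬D(p) ∨ ¬D(i)))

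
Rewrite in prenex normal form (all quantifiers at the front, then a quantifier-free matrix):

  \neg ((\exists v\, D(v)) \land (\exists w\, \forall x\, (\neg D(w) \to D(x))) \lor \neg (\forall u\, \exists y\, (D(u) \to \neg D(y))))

First replace A → B with ¬A ∨ B.
  \neg ((\exists v\, D(v)) \land (\exists w\, \forall x\, (\neg \neg D(w) \lor D(x))) \lor \neg (\forall u\, \exists y\, (\neg D(u) \lor \neg D(y))))
Move each ¬ inward, flipping quantifiers it crosses:
  ((\forall v\, \neg D(v)) \lor (\forall w\, \exists x\, (\neg D(w) \land \neg D(x)))) \land (\forall u\, \exists y\, (\neg D(u) \lor \neg D(y)))
All bound variables are already distinct, so no renaming is needed.
Pull the quantifiers to the front (each side's bound variable is not free in the other side):
  \forall v\, \forall w\, \exists x\, \forall u\, \exists y\, ((\neg D(v) \lor \neg D(w) \land \neg D(x)) \land (\neg D(u) \lor \neg D(y)))

\forall v\, \forall w\, \exists x\, \forall u\, \exists y\, ((\neg D(v) \lor \neg D(w) \land \neg D(x)) \land (\neg D(u) \lor \neg D(y)))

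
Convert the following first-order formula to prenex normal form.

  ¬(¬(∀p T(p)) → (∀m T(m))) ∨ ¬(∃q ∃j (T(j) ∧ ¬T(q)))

First replace A → B with ¬A ∨ B.
  ¬(¬¬(∀p T(p)) ∨ (∀m T(m))) ∨ ¬(∃q ∃j (T(j) ∧ ¬T(q)))
Drive negations inward (¬∀x A ≡ ∃x ¬A, ¬∃x A ≡ ∀x ¬A, De Morgan for ∧/∨):
  (∃p ¬T(p)) ∧ (∃m ¬T(m)) ∨ (∀q ∀j (¬T(j) ∨ T(q)))
Finally move all quantifiers to the prefix:
  ∃p ∃m ∀q ∀j (¬T(p) ∧ ¬T(m) ∨ ¬T(j) ∨ T(q))

∃p ∃m ∀q ∀j (¬T(p) ∧ ¬T(m) ∨ ¬T(j) ∨ T(q))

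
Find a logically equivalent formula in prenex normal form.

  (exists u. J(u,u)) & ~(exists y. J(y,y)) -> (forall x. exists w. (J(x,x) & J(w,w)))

Eliminate → and ↔ using ¬ and ∨.
  ~((exists u. J(u,u)) & ~(exists y. J(y,y))) | (forall x. exists w. (J(x,x) & J(w,w)))
Move each ¬ inward, flipping quantifiers it crosses:
  (forall u. ~J(u,u)) | (exists y. J(y,y)) | (forall x. exists w. (J(x,x) & J(w,w)))
All bound variables are already distinct, so no renaming is needed.
Extract every quantifier outward, since the variables are now distinct and don't occur free across branches:
  forall u. exists y. forall x. exists w. (~J(u,u) | J(y,y) | J(x,x) & J(w,w))

forall u. exists y. forall x. exists w. (~J(u,u) | J(y,y) | J(x,x) & J(w,w))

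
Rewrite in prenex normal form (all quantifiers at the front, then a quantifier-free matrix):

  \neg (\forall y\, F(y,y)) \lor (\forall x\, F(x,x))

Move each ¬ inward, flipping quantifiers it crosses:
  (\exists y\, \neg F(y,y)) \lor (\forall x\, F(x,x))
Pull the quantifiers to the front (each side's bound variable is not free in the other side):
  \exists y\, \forall x\, (\neg F(y,y) \lor F(x,x))

\exists y\, \forall x\, (\neg F(y,y) \lor F(x,x))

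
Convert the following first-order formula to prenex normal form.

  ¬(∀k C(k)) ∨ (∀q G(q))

∃k ∀q (¬C(k) ∨ G(q))

Push ¬ through the quantifiers and connectives to reach negation normal form:
  (∃k ¬C(k)) ∨ (∀q G(q))
Extract every quantifier outward, since the variables are now distinct and don't occur free across branches:
  ∃k ∀q (¬C(k) ∨ G(q))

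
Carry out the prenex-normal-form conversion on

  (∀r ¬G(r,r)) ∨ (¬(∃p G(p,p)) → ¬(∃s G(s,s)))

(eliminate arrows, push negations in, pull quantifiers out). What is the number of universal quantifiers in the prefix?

Rewrite implications/biconditionals: A → B as ¬A ∨ B.
  (∀r ¬G(r,r)) ∨ ¬¬(∃p G(p,p)) ∨ ¬(∃s G(s,s))
Drive negations inward (¬∀x A ≡ ∃x ¬A, ¬∃x A ≡ ∀x ¬A, De Morgan for ∧/∨):
  (∀r ¬G(r,r)) ∨ (∃p G(p,p)) ∨ (∀s ¬G(s,s))
All bound variables are already distinct, so no renaming is needed.
Extract every quantifier outward, since the variables are now distinct and don't occur free across branches:
  ∀r ∃p ∀s (¬G(r,r) ∨ G(p,p) ∨ ¬G(s,s))
The prefix is ∀r ∃p ∀s: 2 universal, 1 existential.

2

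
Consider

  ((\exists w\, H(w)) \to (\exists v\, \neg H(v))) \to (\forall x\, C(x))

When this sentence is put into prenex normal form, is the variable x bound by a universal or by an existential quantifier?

universal

First replace A → B with ¬A ∨ B.
  \neg (\neg (\exists w\, H(w)) \lor (\exists v\, \neg H(v))) \lor (\forall x\, C(x))
Move each ¬ inward, flipping quantifiers it crosses:
  (\exists w\, H(w)) \land (\forall v\, H(v)) \lor (\forall x\, C(x))
Pull the quantifiers to the front (each side's bound variable is not free in the other side):
  \exists w\, \forall v\, \forall x\, (H(w) \land H(v) \lor C(x))
The quantifier \forall x sits under an even number of negations (counting the antecedent side of each →), so it remains universal.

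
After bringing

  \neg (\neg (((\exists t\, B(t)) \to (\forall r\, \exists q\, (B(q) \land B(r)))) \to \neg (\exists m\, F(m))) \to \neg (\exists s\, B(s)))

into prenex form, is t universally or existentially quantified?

universal

Rewrite implications/biconditionals: A → B as ¬A ∨ B.
  \neg (\neg \neg (\neg (\neg (\exists t\, B(t)) \lor (\forall r\, \exists q\, (B(q) \land B(r)))) \lor \neg (\exists m\, F(m))) \lor \neg (\exists s\, B(s)))
Drive negations inward (¬∀x A ≡ ∃x ¬A, ¬∃x A ≡ ∀x ¬A, De Morgan for ∧/∨):
  ((\forall t\, \neg B(t)) \lor (\forall r\, \exists q\, (B(q) \land B(r)))) \land (\exists m\, F(m)) \land (\exists s\, B(s))
All bound variables are already distinct, so no renaming is needed.
Extract every quantifier outward, since the variables are now distinct and don't occur free across branches:
  \forall t\, \forall r\, \exists q\, \exists m\, \exists s\, ((\neg B(t) \lor B(q) \land B(r)) \land F(m) \land B(s))
The quantifier \exists t sits under an odd number of negations (counting the antecedent side of each →), so it flips to \forall t.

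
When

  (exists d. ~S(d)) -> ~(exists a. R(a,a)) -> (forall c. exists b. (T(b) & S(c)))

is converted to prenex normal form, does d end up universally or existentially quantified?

universal

Eliminate → and ↔ using ¬ and ∨.
  ~(exists d. ~S(d)) | ~~(exists a. R(a,a)) | (forall c. exists b. (T(b) & S(c)))
Push ¬ through the quantifiers and connectives to reach negation normal form:
  (forall d. S(d)) | (exists a. R(a,a)) | (forall c. exists b. (T(b) & S(c)))
All bound variables are already distinct, so no renaming is needed.
Finally move all quantifiers to the prefix:
  forall d. exists a. forall c. exists b. (S(d) | R(a,a) | T(b) & S(c))
The quantifier exists d sits under an odd number of negations (counting the antecedent side of each →), so it flips to forall d.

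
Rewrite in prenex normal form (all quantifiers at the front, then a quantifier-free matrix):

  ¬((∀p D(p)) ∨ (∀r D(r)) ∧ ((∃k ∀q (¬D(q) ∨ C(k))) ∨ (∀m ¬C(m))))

∃p ∃r ∀k ∃q ∃m (¬D(p) ∧ (¬D(r) ∨ D(q) ∧ ¬C(k) ∧ C(m)))

Drive negations inward (¬∀x A ≡ ∃x ¬A, ¬∃x A ≡ ∀x ¬A, De Morgan for ∧/∨):
  (∃p ¬D(p)) ∧ ((∃r ¬D(r)) ∨ (∀k ∃q (D(q) ∧ ¬C(k))) ∧ (∃m C(m)))
Extract every quantifier outward, since the variables are now distinct and don't occur free across branches:
  ∃p ∃r ∀k ∃q ∃m (¬D(p) ∧ (¬D(r) ∨ D(q) ∧ ¬C(k) ∧ C(m)))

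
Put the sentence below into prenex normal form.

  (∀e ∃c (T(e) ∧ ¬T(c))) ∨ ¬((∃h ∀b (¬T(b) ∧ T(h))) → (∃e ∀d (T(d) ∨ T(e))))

First replace A → B with ¬A ∨ B.
  (∀e ∃c (T(e) ∧ ¬T(c))) ∨ ¬(¬(∃h ∀b (¬T(b) ∧ T(h))) ∨ (∃e ∀d (T(d) ∨ T(e))))
Move each ¬ inward, flipping quantifiers it crosses:
  (∀e ∃c (T(e) ∧ ¬T(c))) ∨ (∃h ∀b (¬T(b) ∧ T(h))) ∧ (∀e ∃d (¬T(d) ∧ ¬T(e)))
Standardize variables apart so no two quantifiers bind the same name: e↦p.
  (∀e ∃c (T(e) ∧ ¬T(c))) ∨ (∃h ∀b (¬T(b) ∧ T(h))) ∧ (∀p ∃d (¬T(d) ∧ ¬T(p)))
Pull the quantifiers to the front (each side's bound variable is not free in the other side):
  ∀e ∃c ∃h ∀b ∀p ∃d (T(e) ∧ ¬T(c) ∨ ¬T(b) ∧ T(h) ∧ ¬T(d) ∧ ¬T(p))

∀e ∃c ∃h ∀b ∀p ∃d (T(e) ∧ ¬T(c) ∨ ¬T(b) ∧ T(h) ∧ ¬T(d) ∧ ¬T(p))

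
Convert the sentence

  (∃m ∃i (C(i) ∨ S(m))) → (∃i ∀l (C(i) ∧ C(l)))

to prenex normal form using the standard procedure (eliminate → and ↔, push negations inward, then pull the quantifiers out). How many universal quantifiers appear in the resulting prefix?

3

Rewrite implications/biconditionals: A → B as ¬A ∨ B.
  ¬(∃m ∃i (C(i) ∨ S(m))) ∨ (∃i ∀l (C(i) ∧ C(l)))
Drive negations inward (¬∀x A ≡ ∃x ¬A, ¬∃x A ≡ ∀x ¬A, De Morgan for ∧/∨):
  (∀m ∀i (¬C(i) ∧ ¬S(m))) ∨ (∃i ∀l (C(i) ∧ C(l)))
Give each quantifier a distinct variable: i↦v1.
  (∀m ∀i (¬C(i) ∧ ¬S(m))) ∨ (∃v1 ∀l (C(v1) ∧ C(l)))
Extract every quantifier outward, since the variables are now distinct and don't occur free across branches:
  ∀m ∀i ∃v1 ∀l (¬C(i) ∧ ¬S(m) ∨ C(v1) ∧ C(l))
The prefix is ∀m ∀i ∃v1 ∀l: 3 universal, 1 existential.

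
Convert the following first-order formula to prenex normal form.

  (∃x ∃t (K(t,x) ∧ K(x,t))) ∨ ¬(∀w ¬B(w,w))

Push ¬ through the quantifiers and connectives to reach negation normal form:
  (∃x ∃t (K(t,x) ∧ K(x,t))) ∨ (∃w B(w,w))
All bound variables are already distinct, so no renaming is needed.
Extract every quantifier outward, since the variables are now distinct and don't occur free across branches:
  ∃x ∃t ∃w (K(t,x) ∧ K(x,t) ∨ B(w,w))

∃x ∃t ∃w (K(t,x) ∧ K(x,t) ∨ B(w,w))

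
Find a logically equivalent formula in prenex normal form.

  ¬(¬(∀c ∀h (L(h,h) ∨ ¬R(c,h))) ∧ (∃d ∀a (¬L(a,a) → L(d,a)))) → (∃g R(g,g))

First replace A → B with ¬A ∨ B.
  ¬¬(¬(∀c ∀h (L(h,h) ∨ ¬R(c,h))) ∧ (∃d ∀a (¬¬L(a,a) ∨ L(d,a)))) ∨ (∃g R(g,g))
Drive negations inward (¬∀x A ≡ ∃x ¬A, ¬∃x A ≡ ∀x ¬A, De Morgan for ∧/∨):
  (∃c ∃h (¬L(h,h) ∧ R(c,h))) ∧ (∃d ∀a (L(a,a) ∨ L(d,a))) ∨ (∃g R(g,g))
All bound variables are already distinct, so no renaming is needed.
Pull the quantifiers to the front (each side's bound variable is not free in the other side):
  ∃c ∃h ∃d ∀a ∃g (¬L(h,h) ∧ R(c,h) ∧ (L(a,a) ∨ L(d,a)) ∨ R(g,g))

∃c ∃h ∃d ∀a ∃g (¬L(h,h) ∧ R(c,h) ∧ (L(a,a) ∨ L(d,a)) ∨ R(g,g))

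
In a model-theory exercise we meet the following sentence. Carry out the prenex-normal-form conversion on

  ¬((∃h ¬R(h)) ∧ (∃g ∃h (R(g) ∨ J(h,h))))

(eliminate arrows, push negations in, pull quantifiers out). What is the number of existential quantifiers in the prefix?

0

Push ¬ through the quantifiers and connectives to reach negation normal form:
  (∀h R(h)) ∨ (∀g ∀h (¬R(g) ∧ ¬J(h,h)))
Give each quantifier a distinct variable: h↦a.
  (∀h R(h)) ∨ (∀g ∀a (¬R(g) ∧ ¬J(a,a)))
Extract every quantifier outward, since the variables are now distinct and don't occur free across branches:
  ∀h ∀g ∀a (R(h) ∨ ¬R(g) ∧ ¬J(a,a))
The prefix is ∀h ∀g ∀a: 3 universal, 0 existential.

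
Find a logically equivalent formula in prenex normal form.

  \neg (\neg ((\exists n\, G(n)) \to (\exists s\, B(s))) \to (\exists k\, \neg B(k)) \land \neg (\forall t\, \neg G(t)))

\exists n\, \forall s\, \forall k\, \forall t\, (G(n) \land \neg B(s) \land (B(k) \lor \neg G(t)))

Eliminate → and ↔ using ¬ and ∨.
  \neg (\neg \neg (\neg (\exists n\, G(n)) \lor (\exists s\, B(s))) \lor (\exists k\, \neg B(k)) \land \neg (\forall t\, \neg G(t)))
Push ¬ through the quantifiers and connectives to reach negation normal form:
  (\exists n\, G(n)) \land (\forall s\, \neg B(s)) \land ((\forall k\, B(k)) \lor (\forall t\, \neg G(t)))
All bound variables are already distinct, so no renaming is needed.
Pull the quantifiers to the front (each side's bound variable is not free in the other side):
  \exists n\, \forall s\, \forall k\, \forall t\, (G(n) \land \neg B(s) \land (B(k) \lor \neg G(t)))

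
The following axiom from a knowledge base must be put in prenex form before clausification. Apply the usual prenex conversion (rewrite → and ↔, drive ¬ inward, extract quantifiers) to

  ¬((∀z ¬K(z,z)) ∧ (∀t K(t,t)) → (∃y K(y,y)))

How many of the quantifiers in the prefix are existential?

0

Rewrite implications/biconditionals: A → B as ¬A ∨ B.
  ¬(¬((∀z ¬K(z,z)) ∧ (∀t K(t,t))) ∨ (∃y K(y,y)))
Push ¬ through the quantifiers and connectives to reach negation normal form:
  (∀z ¬K(z,z)) ∧ (∀t K(t,t)) ∧ (∀y ¬K(y,y))
Extract every quantifier outward, since the variables are now distinct and don't occur free across branches:
  ∀z ∀t ∀y (¬K(z,z) ∧ K(t,t) ∧ ¬K(y,y))
The prefix is ∀z ∀t ∀y: 3 universal, 0 existential.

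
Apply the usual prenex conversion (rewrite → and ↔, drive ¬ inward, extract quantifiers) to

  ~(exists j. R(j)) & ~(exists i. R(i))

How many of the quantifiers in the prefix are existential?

0

Move each ¬ inward, flipping quantifiers it crosses:
  (forall j. ~R(j)) & (forall i. ~R(i))
Pull the quantifiers to the front (each side's bound variable is not free in the other side):
  forall j. forall i. (~R(j) & ~R(i))
The prefix is forall j forall i: 2 universal, 0 existential.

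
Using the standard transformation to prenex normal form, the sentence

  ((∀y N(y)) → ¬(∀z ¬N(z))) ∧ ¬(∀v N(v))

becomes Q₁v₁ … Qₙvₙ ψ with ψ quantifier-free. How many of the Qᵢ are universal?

Rewrite implications/biconditionals: A → B as ¬A ∨ B.
  (¬(∀y N(y)) ∨ ¬(∀z ¬N(z))) ∧ ¬(∀v N(v))
Push ¬ through the quantifiers and connectives to reach negation normal form:
  ((∃y ¬N(y)) ∨ (∃z N(z))) ∧ (∃v ¬N(v))
Finally move all quantifiers to the prefix:
  ∃y ∃z ∃v ((¬N(y) ∨ N(z)) ∧ ¬N(v))
The prefix is ∃y ∃z ∃v: 0 universal, 3 existential.

0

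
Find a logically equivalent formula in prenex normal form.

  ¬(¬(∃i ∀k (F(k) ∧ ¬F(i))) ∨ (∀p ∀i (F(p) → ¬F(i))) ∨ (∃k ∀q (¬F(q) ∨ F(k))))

∃i ∀k ∃p ∃z1 ∀v ∃q (F(k) ∧ ¬F(i) ∧ F(p) ∧ F(z1) ∧ F(q) ∧ ¬F(v))

First replace A → B with ¬A ∨ B.
  ¬(¬(∃i ∀k (F(k) ∧ ¬F(i))) ∨ (∀p ∀i (¬F(p) ∨ ¬F(i))) ∨ (∃k ∀q (¬F(q) ∨ F(k))))
Drive negations inward (¬∀x A ≡ ∃x ¬A, ¬∃x A ≡ ∀x ¬A, De Morgan for ∧/∨):
  (∃i ∀k (F(k) ∧ ¬F(i))) ∧ (∃p ∃i (F(p) ∧ F(i))) ∧ (∀k ∃q (F(q) ∧ ¬F(k)))
Standardize variables apart so no two quantifiers bind the same name: i↦z1, k↦v.
  (∃i ∀k (F(k) ∧ ¬F(i))) ∧ (∃p ∃z1 (F(p) ∧ F(z1))) ∧ (∀v ∃q (F(q) ∧ ¬F(v)))
Extract every quantifier outward, since the variables are now distinct and don't occur free across branches:
  ∃i ∀k ∃p ∃z1 ∀v ∃q (F(k) ∧ ¬F(i) ∧ F(p) ∧ F(z1) ∧ F(q) ∧ ¬F(v))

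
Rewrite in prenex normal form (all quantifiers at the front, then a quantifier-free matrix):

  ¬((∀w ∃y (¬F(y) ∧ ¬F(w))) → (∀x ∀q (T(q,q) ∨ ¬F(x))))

∀w ∃y ∃x ∃q (¬F(y) ∧ ¬F(w) ∧ ¬T(q,q) ∧ F(x))

Eliminate → and ↔ using ¬ and ∨.
  ¬(¬(∀w ∃y (¬F(y) ∧ ¬F(w))) ∨ (∀x ∀q (T(q,q) ∨ ¬F(x))))
Move each ¬ inward, flipping quantifiers it crosses:
  (∀w ∃y (¬F(y) ∧ ¬F(w))) ∧ (∃x ∃q (¬T(q,q) ∧ F(x)))
Pull the quantifiers to the front (each side's bound variable is not free in the other side):
  ∀w ∃y ∃x ∃q (¬F(y) ∧ ¬F(w) ∧ ¬T(q,q) ∧ F(x))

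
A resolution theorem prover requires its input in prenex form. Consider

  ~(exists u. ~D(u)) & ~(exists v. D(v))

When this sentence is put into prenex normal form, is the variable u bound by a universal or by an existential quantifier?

Move each ¬ inward, flipping quantifiers it crosses:
  (forall u. D(u)) & (forall v. ~D(v))
Pull the quantifiers to the front (each side's bound variable is not free in the other side):
  forall u. forall v. (D(u) & ~D(v))
The quantifier exists u sits under an odd number of negations, so it flips to forall u.

universal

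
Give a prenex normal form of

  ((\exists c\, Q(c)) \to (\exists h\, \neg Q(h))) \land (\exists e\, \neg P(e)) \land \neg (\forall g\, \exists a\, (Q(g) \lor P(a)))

Rewrite implications/biconditionals: A → B as ¬A ∨ B.
  (\neg (\exists c\, Q(c)) \lor (\exists h\, \neg Q(h))) \land (\exists e\, \neg P(e)) \land \neg (\forall g\, \exists a\, (Q(g) \lor P(a)))
Move each ¬ inward, flipping quantifiers it crosses:
  ((\forall c\, \neg Q(c)) \lor (\exists h\, \neg Q(h))) \land (\exists e\, \neg P(e)) \land (\exists g\, \forall a\, (\neg Q(g) \land \neg P(a)))
All bound variables are already distinct, so no renaming is needed.
Extract every quantifier outward, since the variables are now distinct and don't occur free across branches:
  \forall c\, \exists h\, \exists e\, \exists g\, \forall a\, ((\neg Q(c) \lor \neg Q(h)) \land \neg P(e) \land \neg Q(g) \land \neg P(a))

\forall c\, \exists h\, \exists e\, \exists g\, \forall a\, ((\neg Q(c) \lor \neg Q(h)) \land \neg P(e) \land \neg Q(g) \land \neg P(a))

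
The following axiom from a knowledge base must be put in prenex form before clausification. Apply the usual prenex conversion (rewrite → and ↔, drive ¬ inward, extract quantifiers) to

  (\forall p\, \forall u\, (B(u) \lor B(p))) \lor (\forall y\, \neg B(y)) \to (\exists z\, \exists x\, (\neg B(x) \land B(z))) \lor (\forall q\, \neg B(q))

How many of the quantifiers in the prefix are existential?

First replace A → B with ¬A ∨ B.
  \neg ((\forall p\, \forall u\, (B(u) \lor B(p))) \lor (\forall y\, \neg B(y))) \lor (\exists z\, \exists x\, (\neg B(x) \land B(z))) \lor (\forall q\, \neg B(q))
Drive negations inward (¬∀x A ≡ ∃x ¬A, ¬∃x A ≡ ∀x ¬A, De Morgan for ∧/∨):
  (\exists p\, \exists u\, (\neg B(u) \land \neg B(p))) \land (\exists y\, B(y)) \lor (\exists z\, \exists x\, (\neg B(x) \land B(z))) \lor (\forall q\, \neg B(q))
Extract every quantifier outward, since the variables are now distinct and don't occur free across branches:
  \exists p\, \exists u\, \exists y\, \exists z\, \exists x\, \forall q\, (\neg B(u) \land \neg B(p) \land B(y) \lor \neg B(x) \land B(z) \lor \neg B(q))
The prefix is \exists p \exists u \exists y \exists z \exists x \forall q: 1 universal, 5 existential.

5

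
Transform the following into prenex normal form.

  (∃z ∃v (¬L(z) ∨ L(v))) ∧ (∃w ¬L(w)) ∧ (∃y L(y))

∃z ∃v ∃w ∃y ((¬L(z) ∨ L(v)) ∧ ¬L(w) ∧ L(y))

All bound variables are already distinct, so no renaming is needed.
Finally move all quantifiers to the prefix:
  ∃z ∃v ∃w ∃y ((¬L(z) ∨ L(v)) ∧ ¬L(w) ∧ L(y))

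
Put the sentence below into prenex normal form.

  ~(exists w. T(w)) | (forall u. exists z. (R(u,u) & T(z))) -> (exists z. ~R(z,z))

exists w. exists u. forall z. exists p. (T(w) & (~R(u,u) | ~T(z)) | ~R(p,p))

Eliminate → and ↔ using ¬ and ∨.
  ~(~(exists w. T(w)) | (forall u. exists z. (R(u,u) & T(z)))) | (exists z. ~R(z,z))
Drive negations inward (¬∀x A ≡ ∃x ¬A, ¬∃x A ≡ ∀x ¬A, De Morgan for ∧/∨):
  (exists w. T(w)) & (exists u. forall z. (~R(u,u) | ~T(z))) | (exists z. ~R(z,z))
Rename bound variables to avoid capture: z↦p.
  (exists w. T(w)) & (exists u. forall z. (~R(u,u) | ~T(z))) | (exists p. ~R(p,p))
Pull the quantifiers to the front (each side's bound variable is not free in the other side):
  exists w. exists u. forall z. exists p. (T(w) & (~R(u,u) | ~T(z)) | ~R(p,p))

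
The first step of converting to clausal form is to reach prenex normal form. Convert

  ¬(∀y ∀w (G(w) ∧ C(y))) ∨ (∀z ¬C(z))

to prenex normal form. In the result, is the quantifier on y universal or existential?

existential

Move each ¬ inward, flipping quantifiers it crosses:
  (∃y ∃w (¬G(w) ∨ ¬C(y))) ∨ (∀z ¬C(z))
All bound variables are already distinct, so no renaming is needed.
Extract every quantifier outward, since the variables are now distinct and don't occur free across branches:
  ∃y ∃w ∀z (¬G(w) ∨ ¬C(y) ∨ ¬C(z))
The quantifier ∀y sits under an odd number of negations, so it flips to ∃y.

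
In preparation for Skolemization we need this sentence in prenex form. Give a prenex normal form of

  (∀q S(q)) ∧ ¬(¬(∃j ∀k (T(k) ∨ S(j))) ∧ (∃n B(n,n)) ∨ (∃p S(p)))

∀q ∃j ∀k ∀n ∀p (S(q) ∧ (T(k) ∨ S(j) ∨ ¬B(n,n)) ∧ ¬S(p))

Move each ¬ inward, flipping quantifiers it crosses:
  (∀q S(q)) ∧ ((∃j ∀k (T(k) ∨ S(j))) ∨ (∀n ¬B(n,n))) ∧ (∀p ¬S(p))
Pull the quantifiers to the front (each side's bound variable is not free in the other side):
  ∀q ∃j ∀k ∀n ∀p (S(q) ∧ (T(k) ∨ S(j) ∨ ¬B(n,n)) ∧ ¬S(p))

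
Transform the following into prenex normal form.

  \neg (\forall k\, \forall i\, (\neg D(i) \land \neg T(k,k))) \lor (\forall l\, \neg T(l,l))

\exists k\, \exists i\, \forall l\, (D(i) \lor T(k,k) \lor \neg T(l,l))

Move each ¬ inward, flipping quantifiers it crosses:
  (\exists k\, \exists i\, (D(i) \lor T(k,k))) \lor (\forall l\, \neg T(l,l))
Extract every quantifier outward, since the variables are now distinct and don't occur free across branches:
  \exists k\, \exists i\, \forall l\, (D(i) \lor T(k,k) \lor \neg T(l,l))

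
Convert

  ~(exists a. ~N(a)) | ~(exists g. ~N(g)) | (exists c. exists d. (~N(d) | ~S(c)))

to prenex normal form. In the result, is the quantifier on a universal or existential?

universal

Drive negations inward (¬∀x A ≡ ∃x ¬A, ¬∃x A ≡ ∀x ¬A, De Morgan for ∧/∨):
  (forall a. N(a)) | (forall g. N(g)) | (exists c. exists d. (~N(d) | ~S(c)))
Pull the quantifiers to the front (each side's bound variable is not free in the other side):
  forall a. forall g. exists c. exists d. (N(a) | N(g) | ~N(d) | ~S(c))
The quantifier exists a sits under an odd number of negations, so it flips to forall a.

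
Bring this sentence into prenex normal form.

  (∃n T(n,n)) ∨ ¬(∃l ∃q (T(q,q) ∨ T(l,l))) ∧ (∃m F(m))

∃n ∀l ∀q ∃m (T(n,n) ∨ ¬T(q,q) ∧ ¬T(l,l) ∧ F(m))

Push ¬ through the quantifiers and connectives to reach negation normal form:
  (∃n T(n,n)) ∨ (∀l ∀q (¬T(q,q) ∧ ¬T(l,l))) ∧ (∃m F(m))
Finally move all quantifiers to the prefix:
  ∃n ∀l ∀q ∃m (T(n,n) ∨ ¬T(q,q) ∧ ¬T(l,l) ∧ F(m))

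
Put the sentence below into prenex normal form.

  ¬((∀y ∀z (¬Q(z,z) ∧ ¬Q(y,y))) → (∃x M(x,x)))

∀y ∀z ∀x (¬Q(z,z) ∧ ¬Q(y,y) ∧ ¬M(x,x))

Eliminate → and ↔ using ¬ and ∨.
  ¬(¬(∀y ∀z (¬Q(z,z) ∧ ¬Q(y,y))) ∨ (∃x M(x,x)))
Push ¬ through the quantifiers and connectives to reach negation normal form:
  (∀y ∀z (¬Q(z,z) ∧ ¬Q(y,y))) ∧ (∀x ¬M(x,x))
All bound variables are already distinct, so no renaming is needed.
Pull the quantifiers to the front (each side's bound variable is not free in the other side):
  ∀y ∀z ∀x (¬Q(z,z) ∧ ¬Q(y,y) ∧ ¬M(x,x))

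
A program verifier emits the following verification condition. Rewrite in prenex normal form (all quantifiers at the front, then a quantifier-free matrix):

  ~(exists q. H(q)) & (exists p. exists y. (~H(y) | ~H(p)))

Push ¬ through the quantifiers and connectives to reach negation normal form:
  (forall q. ~H(q)) & (exists p. exists y. (~H(y) | ~H(p)))
Finally move all quantifiers to the prefix:
  forall q. exists p. exists y. (~H(q) & (~H(y) | ~H(p)))

forall q. exists p. exists y. (~H(q) & (~H(y) | ~H(p)))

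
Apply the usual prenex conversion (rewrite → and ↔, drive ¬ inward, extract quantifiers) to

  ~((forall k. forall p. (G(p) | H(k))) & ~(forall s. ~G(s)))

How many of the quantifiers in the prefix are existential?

Push ¬ through the quantifiers and connectives to reach negation normal form:
  (exists k. exists p. (~G(p) & ~H(k))) | (forall s. ~G(s))
All bound variables are already distinct, so no renaming is needed.
Finally move all quantifiers to the prefix:
  exists k. exists p. forall s. (~G(p) & ~H(k) | ~G(s))
The prefix is exists k exists p forall s: 1 universal, 2 existential.

2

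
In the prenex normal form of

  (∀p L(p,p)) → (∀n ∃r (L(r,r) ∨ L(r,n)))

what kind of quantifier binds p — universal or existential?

existential

Rewrite implications/biconditionals: A → B as ¬A ∨ B.
  ¬(∀p L(p,p)) ∨ (∀n ∃r (L(r,r) ∨ L(r,n)))
Push ¬ through the quantifiers and connectives to reach negation normal form:
  (∃p ¬L(p,p)) ∨ (∀n ∃r (L(r,r) ∨ L(r,n)))
All bound variables are already distinct, so no renaming is needed.
Pull the quantifiers to the front (each side's bound variable is not free in the other side):
  ∃p ∀n ∃r (¬L(p,p) ∨ L(r,r) ∨ L(r,n))
The quantifier ∀p sits under an odd number of negations (counting the antecedent side of each →), so it flips to ∃p.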